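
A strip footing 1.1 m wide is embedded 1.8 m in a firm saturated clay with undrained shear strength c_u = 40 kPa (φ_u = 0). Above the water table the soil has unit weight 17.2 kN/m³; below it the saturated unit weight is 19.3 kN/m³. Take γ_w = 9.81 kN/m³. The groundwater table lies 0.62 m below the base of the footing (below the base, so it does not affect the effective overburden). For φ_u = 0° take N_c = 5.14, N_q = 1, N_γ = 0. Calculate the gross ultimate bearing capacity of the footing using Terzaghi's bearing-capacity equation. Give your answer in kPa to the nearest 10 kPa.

q = γ·D_f = 17.2 × 1.8 = 30.96 kPa.
c·N_c = 40 × 5.14 = 205.6 kPa
q·N_q = 30.96 × 1 = 30.96 kPa
q_ult = 205.6 + 30.96 = 236.56 kPa.

q_ult ≈ 240 kPa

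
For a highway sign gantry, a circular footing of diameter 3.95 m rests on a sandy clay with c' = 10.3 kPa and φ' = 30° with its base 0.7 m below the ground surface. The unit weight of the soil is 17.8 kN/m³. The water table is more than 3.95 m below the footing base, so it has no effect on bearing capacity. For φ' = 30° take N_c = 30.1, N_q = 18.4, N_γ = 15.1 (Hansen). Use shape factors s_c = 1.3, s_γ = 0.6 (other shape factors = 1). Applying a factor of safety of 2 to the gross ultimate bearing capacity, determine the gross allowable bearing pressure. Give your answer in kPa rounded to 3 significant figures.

q_all ≈ 475 kPa

q = γ·D_f = 17.8 × 0.7 = 12.46 kPa.
c·N_c·s_c = 10.3 × 30.1 × 1.3 = 403.04 kPa
q·N_q = 12.46 × 18.4 = 229.26 kPa
0.5·γ·B·N_γ·s_γ = 0.5 × 17.8 × 3.95 × 15.1 × 0.6 = 318.5 kPa
q_ult = 403.04 + 229.26 + 318.5 = 950.81 kPa.
q_all = q_ult / FS = 950.81 / 2 = 475.4 kPa.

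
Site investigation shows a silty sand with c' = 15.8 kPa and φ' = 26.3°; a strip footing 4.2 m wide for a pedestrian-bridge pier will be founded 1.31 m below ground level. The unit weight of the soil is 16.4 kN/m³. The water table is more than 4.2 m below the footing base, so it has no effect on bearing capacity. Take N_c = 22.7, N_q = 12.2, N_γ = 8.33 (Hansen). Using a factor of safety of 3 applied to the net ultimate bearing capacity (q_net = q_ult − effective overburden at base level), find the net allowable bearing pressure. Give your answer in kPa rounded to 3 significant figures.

q_all(net) ≈ 295 kPa

Overburden at base level: q = 16.4 × 1.31 = 21.484 kPa.
Cohesion term c·N_c = 15.8 × 22.7 = 358.66 kPa; surcharge term q·N_q = 21.484 × 12.2 = 262.1 kPa; self-weight term 0.5·γ·B·N_γ = 0.5 × 16.4 × 4.2 × 8.33 = 286.89 kPa.
q_ult = 358.66 + 262.1 + 286.89 = 907.65 kPa.
Net ultimate: q_net = 907.65 − 21.484 = 886.17 kPa.
q_all(net) = 886.17 / 3 = 295.39 kPa.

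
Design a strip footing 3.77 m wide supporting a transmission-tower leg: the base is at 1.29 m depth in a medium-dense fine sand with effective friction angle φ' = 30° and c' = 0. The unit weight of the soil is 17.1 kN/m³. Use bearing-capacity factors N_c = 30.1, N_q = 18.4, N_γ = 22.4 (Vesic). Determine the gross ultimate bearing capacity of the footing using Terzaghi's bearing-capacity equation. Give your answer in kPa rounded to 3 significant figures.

q_ult ≈ 1130 kPa

Overburden at base level: q = 17.1 × 1.29 = 22.059 kPa.
Surcharge term q·N_q = 22.059 × 18.4 = 405.89 kPa; self-weight term 0.5·γ·B·N_γ = 0.5 × 17.1 × 3.77 × 22.4 = 722.03 kPa.
q_ult = 405.89 + 722.03 = 1127.9 kPa.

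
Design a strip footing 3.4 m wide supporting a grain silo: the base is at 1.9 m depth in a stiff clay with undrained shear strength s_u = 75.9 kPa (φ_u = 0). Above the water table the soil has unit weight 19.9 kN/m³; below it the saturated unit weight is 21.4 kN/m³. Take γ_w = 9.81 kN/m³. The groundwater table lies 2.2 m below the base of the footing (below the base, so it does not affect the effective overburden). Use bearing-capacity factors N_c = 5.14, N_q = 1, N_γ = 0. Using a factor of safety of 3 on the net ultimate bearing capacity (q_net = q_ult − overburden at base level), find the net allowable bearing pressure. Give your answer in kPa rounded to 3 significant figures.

q = γ·D_f = 19.9 × 1.9 = 37.81 kPa.
c·N_c = 75.9 × 5.14 = 390.13 kPa
q·N_q = 37.81 × 1 = 37.81 kPa
q_ult = 390.13 + 37.81 = 427.94 kPa.
q_net = 427.94 − 37.81 = 390.13 kPa.
q_all(net) = 390.13 / 3 = 130.04 kPa.

q_all(net) ≈ 130 kPa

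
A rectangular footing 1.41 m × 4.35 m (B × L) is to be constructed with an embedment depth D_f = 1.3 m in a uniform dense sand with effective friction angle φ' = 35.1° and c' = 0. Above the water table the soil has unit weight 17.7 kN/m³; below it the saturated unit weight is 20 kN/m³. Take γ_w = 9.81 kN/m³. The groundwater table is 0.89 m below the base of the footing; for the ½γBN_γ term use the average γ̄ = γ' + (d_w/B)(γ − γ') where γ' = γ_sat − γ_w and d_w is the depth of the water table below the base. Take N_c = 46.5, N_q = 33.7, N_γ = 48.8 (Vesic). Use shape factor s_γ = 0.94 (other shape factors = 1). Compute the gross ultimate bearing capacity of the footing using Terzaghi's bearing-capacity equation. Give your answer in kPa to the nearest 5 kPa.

Overburden at base level: q = 17.7 × 1.3 = 23.01 kPa.
The water table is 0.89 m below the base (< B = 1.41 m), so the ½γBN_γ term uses γ̄ = γ' + (d_w/B)(γ − γ') = 10.19 + (0.89/1.41)(17.7 − 10.19) = 14.93 kN/m³.
Surcharge term q·N_q = 23.01 × 33.7 = 775.44 kPa; self-weight term 0.5·γ·B·N_γ·s_γ = 0.5 × 14.93 × 1.41 × 48.8 × 0.94 = 482.84 kPa.
q_ult = 775.44 + 482.84 = 1258.3 kPa.

q_ult ≈ 1260 kPa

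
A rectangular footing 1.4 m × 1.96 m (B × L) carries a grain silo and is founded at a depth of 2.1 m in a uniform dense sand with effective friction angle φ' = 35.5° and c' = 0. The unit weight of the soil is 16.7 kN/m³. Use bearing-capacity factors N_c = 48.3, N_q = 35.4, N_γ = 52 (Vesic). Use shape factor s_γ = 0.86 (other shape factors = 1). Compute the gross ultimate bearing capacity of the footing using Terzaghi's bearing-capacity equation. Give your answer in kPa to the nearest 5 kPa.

q = γ·D_f = 16.7 × 2.1 = 35.07 kPa.
q·N_q = 35.07 × 35.4 = 1241.5 kPa
0.5·γ·B·N_γ·s_γ = 0.5 × 16.7 × 1.4 × 52 × 0.86 = 522.78 kPa
q_ult = 1241.5 + 522.78 = 1764.3 kPa.

q_ult ≈ 1765 kPa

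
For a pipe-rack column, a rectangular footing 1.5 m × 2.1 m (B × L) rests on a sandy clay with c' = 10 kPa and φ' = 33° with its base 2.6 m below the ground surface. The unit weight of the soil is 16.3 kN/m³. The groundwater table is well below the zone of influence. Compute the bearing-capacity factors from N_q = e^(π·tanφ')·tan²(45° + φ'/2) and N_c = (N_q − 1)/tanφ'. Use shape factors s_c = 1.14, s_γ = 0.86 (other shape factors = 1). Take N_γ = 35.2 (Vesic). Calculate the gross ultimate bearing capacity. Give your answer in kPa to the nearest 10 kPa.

tan33° = 0.6494, so N_q = e^(π×0.6494)·tan²(61.5°) = 7.692 × 3.392 = 26.09.
N_c = (26.09 − 1)/tan33° = 38.64.
q = γ·D_f = 16.3 × 2.6 = 42.38 kPa.
c·N_c·s_c = 10 × 38.638 × 1.14 = 440.48 kPa
q·N_q = 42.38 × 26.092 = 1105.8 kPa
0.5·γ·B·N_γ·s_γ = 0.5 × 16.3 × 1.5 × 35.2 × 0.86 = 370.08 kPa
q_ult = 440.48 + 1105.8 + 370.08 = 1916.3 kPa.

q_ult ≈ 1920 kPa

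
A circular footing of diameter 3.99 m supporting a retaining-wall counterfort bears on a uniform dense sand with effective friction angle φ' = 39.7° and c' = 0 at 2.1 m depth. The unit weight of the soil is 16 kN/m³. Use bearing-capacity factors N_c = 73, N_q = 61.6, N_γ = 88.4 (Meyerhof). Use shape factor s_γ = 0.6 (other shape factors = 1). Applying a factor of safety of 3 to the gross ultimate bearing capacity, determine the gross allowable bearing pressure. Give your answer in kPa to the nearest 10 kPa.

q_all ≈ 1250 kPa

q = γ·D_f = 16 × 2.1 = 33.6 kPa.
q·N_q = 33.6 × 61.6 = 2069.8 kPa
0.5·γ·B·N_γ·s_γ = 0.5 × 16 × 3.99 × 88.4 × 0.6 = 1693 kPa
q_ult = 2069.8 + 1693 = 3762.8 kPa.
q_all = q_ult / FS = 3762.8 / 3 = 1254.3 kPa.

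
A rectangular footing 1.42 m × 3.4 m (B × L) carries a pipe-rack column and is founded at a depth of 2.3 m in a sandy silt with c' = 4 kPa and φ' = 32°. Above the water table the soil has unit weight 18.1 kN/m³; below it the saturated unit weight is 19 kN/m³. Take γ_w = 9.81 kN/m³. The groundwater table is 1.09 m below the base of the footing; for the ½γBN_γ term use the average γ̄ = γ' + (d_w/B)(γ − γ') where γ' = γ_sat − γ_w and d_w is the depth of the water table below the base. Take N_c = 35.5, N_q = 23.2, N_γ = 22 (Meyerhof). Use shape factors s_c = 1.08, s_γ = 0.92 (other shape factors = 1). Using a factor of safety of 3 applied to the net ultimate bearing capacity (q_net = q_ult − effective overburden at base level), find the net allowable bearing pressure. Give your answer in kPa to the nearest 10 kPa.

Overburden at base level: q = 18.1 × 2.3 = 41.63 kPa.
The water table is 1.09 m below the base (< B = 1.42 m), so the ½γBN_γ term uses γ̄ = γ' + (d_w/B)(γ − γ') = 9.19 + (1.09/1.42)(18.1 − 9.19) = 16.029 kN/m³.
Cohesion term c·N_c·s_c = 4 × 35.5 × 1.08 = 153.36 kPa; surcharge term q·N_q = 41.63 × 23.2 = 965.82 kPa; self-weight term 0.5·γ·B·N_γ·s_γ = 0.5 × 16.029 × 1.42 × 22 × 0.92 = 230.35 kPa.
q_ult = 153.36 + 965.82 + 230.35 = 1349.5 kPa.
Net ultimate: q_net = 1349.5 − 41.63 = 1307.9 kPa.
q_all(net) = 1307.9 / 3 = 435.96 kPa.

q_all(net) ≈ 440 kPa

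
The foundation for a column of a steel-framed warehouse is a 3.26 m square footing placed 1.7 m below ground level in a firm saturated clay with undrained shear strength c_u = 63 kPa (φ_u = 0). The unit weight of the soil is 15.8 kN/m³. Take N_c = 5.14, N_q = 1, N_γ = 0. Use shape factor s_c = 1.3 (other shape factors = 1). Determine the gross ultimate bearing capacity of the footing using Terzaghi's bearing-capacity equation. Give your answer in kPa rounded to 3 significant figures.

Effective surcharge at the founding depth q = γ·D_f = 15.8 × 1.7 = 26.86 kPa.
q_ult = c·N_c·s_c + q·N_q
     = 63 × 5.14 × 1.3 + 26.86 × 1
     = 420.97 + 26.86 = 447.83 kPa.

q_ult ≈ 448 kPa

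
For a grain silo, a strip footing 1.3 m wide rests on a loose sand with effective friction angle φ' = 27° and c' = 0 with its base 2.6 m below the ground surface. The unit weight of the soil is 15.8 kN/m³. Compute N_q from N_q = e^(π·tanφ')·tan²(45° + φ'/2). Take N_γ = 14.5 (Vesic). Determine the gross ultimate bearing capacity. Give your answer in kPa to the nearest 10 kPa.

tan27° = 0.5095, so N_q = e^(π×0.5095)·tan²(58.5°) = 4.957 × 2.663 = 13.2.
q = γ·D_f = 15.8 × 2.6 = 41.08 kPa.
q·N_q = 41.08 × 13.199 = 542.22 kPa
0.5·γ·B·N_γ = 0.5 × 15.8 × 1.3 × 14.5 = 148.92 kPa
q_ult = 542.22 + 148.92 = 691.14 kPa.

q_ult ≈ 690 kPa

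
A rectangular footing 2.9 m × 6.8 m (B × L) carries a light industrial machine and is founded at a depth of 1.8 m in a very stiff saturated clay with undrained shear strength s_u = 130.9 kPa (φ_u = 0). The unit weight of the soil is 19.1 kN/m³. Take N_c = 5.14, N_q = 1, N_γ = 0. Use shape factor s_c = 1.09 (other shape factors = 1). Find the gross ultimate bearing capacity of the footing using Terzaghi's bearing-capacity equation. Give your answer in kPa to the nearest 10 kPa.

Overburden at base level: q = 19.1 × 1.8 = 34.38 kPa.
Cohesion term c·N_c·s_c = 130.9 × 5.14 × 1.09 = 733.38 kPa; surcharge term q·N_q = 34.38 × 1 = 34.38 kPa.
q_ult = 733.38 + 34.38 = 767.76 kPa.

q_ult ≈ 770 kPa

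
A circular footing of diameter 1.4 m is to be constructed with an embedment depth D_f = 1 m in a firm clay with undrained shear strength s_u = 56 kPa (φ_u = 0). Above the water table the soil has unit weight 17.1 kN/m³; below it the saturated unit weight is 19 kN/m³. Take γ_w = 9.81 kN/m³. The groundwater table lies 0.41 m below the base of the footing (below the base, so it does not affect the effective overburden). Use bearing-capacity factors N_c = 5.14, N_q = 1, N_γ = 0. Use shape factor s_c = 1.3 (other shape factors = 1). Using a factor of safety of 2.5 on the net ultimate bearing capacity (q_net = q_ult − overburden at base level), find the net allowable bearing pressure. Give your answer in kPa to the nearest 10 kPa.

q = γ·D_f = 17.1 × 1 = 17.1 kPa.
c·N_c·s_c = 56 × 5.14 × 1.3 = 374.19 kPa
q·N_q = 17.1 × 1 = 17.1 kPa
q_ult = 374.19 + 17.1 = 391.29 kPa.
q_net = 391.29 − 17.1 = 374.19 kPa.
q_all(net) = 374.19 / 2.5 = 149.68 kPa.

q_all(net) ≈ 150 kPa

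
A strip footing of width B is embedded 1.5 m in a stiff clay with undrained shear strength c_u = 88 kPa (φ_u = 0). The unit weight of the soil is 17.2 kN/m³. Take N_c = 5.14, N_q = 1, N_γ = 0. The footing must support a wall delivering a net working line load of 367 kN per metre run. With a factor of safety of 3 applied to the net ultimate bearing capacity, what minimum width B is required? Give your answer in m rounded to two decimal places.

B = 2.43 m

Overburden at base level: q = 17.2 × 1.5 = 25.8 kPa.
Cohesion term c·N_c = 88 × 5.14 = 452.32 kPa; surcharge term q·N_q = 25.8 × 1 = 25.8 kPa.
q_ult = 452.32 + 25.8 = 478.12 kPa.
For φ = 0 the ½γBN_γ term vanishes, so q_ult is independent of B. q_net = 478.12 − 25.8 = 452.32 kPa; q_all(net) = 452.32/3 = 150.77 kPa.
Required width B = w / q_all(net) = 367 / 150.77 = 2.434 m.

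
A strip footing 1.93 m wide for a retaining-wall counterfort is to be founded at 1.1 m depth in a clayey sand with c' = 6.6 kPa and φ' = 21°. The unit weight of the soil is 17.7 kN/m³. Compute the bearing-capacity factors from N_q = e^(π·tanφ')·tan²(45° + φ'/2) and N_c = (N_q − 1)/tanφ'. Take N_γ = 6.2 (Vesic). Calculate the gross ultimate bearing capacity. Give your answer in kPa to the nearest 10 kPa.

q_ult ≈ 350 kPa

tan21° = 0.3839, so N_q = e^(π×0.3839)·tan²(55.5°) = 3.34 × 2.117 = 7.07.
N_c = (7.07 − 1)/tan21° = 15.81.
q = γ·D_f = 17.7 × 1.1 = 19.47 kPa.
c·N_c = 6.6 × 15.815 = 104.38 kPa
q·N_q = 19.47 × 7.0708 = 137.67 kPa
0.5·γ·B·N_γ = 0.5 × 17.7 × 1.93 × 6.2 = 105.9 kPa
q_ult = 104.38 + 137.67 + 105.9 = 347.95 kPa.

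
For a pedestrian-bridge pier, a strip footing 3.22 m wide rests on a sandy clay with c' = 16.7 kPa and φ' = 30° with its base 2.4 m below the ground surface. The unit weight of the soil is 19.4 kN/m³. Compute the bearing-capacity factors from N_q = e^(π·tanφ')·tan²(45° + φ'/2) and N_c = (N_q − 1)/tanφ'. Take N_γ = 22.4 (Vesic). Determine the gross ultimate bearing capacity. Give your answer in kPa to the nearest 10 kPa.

q_ult ≈ 2060 kPa

tan30° = 0.5774, so N_q = e^(π×0.5774)·tan²(60°) = 6.134 × 3.0 = 18.4.
N_c = (18.4 − 1)/tan30° = 30.14.
Overburden at base level: q = 19.4 × 2.4 = 46.56 kPa.
Cohesion term c·N_c = 16.7 × 30.14 = 503.33 kPa; surcharge term q·N_q = 46.56 × 18.401 = 856.76 kPa; self-weight term 0.5·γ·B·N_γ = 0.5 × 19.4 × 3.22 × 22.4 = 699.64 kPa.
q_ult = 503.33 + 856.76 + 699.64 = 2059.7 kPa.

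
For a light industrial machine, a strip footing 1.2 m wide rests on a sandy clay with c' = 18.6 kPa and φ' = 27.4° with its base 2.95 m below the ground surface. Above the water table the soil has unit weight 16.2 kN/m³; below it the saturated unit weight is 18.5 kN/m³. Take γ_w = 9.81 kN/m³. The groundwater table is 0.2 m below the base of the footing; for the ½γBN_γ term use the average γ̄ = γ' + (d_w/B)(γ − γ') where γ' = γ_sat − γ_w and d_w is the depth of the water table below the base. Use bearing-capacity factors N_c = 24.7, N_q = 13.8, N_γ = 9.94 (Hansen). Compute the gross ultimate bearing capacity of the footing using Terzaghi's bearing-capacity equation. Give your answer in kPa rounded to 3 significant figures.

q_ult ≈ 1180 kPa

q = γ·D_f = 16.2 × 2.95 = 47.79 kPa.
γ' = 8.69 kN/m³; averaging over the depth B below the base, γ̄ = γ' + (d_w/B)(γ − γ') = 9.9417 kN/m³.
c·N_c = 18.6 × 24.7 = 459.42 kPa
q·N_q = 47.79 × 13.8 = 659.5 kPa
0.5·γ·B·N_γ = 0.5 × 9.9417 × 1.2 × 9.94 = 59.292 kPa
q_ult = 459.42 + 659.5 + 59.292 = 1178.2 kPa.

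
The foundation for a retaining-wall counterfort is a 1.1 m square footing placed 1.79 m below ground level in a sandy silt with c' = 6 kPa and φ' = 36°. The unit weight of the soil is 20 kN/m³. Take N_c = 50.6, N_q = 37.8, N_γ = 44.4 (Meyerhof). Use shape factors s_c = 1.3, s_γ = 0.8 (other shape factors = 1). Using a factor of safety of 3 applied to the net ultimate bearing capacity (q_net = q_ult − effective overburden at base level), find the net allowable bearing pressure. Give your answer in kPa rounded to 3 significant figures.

q = γ·D_f = 20 × 1.79 = 35.8 kPa.
c·N_c·s_c = 6 × 50.6 × 1.3 = 394.68 kPa
q·N_q = 35.8 × 37.8 = 1353.2 kPa
0.5·γ·B·N_γ·s_γ = 0.5 × 20 × 1.1 × 44.4 × 0.8 = 390.72 kPa
q_ult = 394.68 + 1353.2 + 390.72 = 2138.6 kPa.
Net ultimate: q_net = 2138.6 − 35.8 = 2102.8 kPa.
q_all(net) = 2102.8 / 3 = 700.95 kPa.

q_all(net) ≈ 701 kPa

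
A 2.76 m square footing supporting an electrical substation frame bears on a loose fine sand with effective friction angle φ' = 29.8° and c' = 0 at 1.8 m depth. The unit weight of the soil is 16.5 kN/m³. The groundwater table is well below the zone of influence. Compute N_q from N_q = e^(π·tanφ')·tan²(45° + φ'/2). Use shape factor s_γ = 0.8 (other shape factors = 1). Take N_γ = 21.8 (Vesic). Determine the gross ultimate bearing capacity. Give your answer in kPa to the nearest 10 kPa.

tan29.8° = 0.5727, so N_q = e^(π×0.5727)·tan²(59.9°) = 6.045 × 2.976 = 17.99.
q = γ·D_f = 16.5 × 1.8 = 29.7 kPa.
q·N_q = 29.7 × 17.989 = 534.28 kPa
0.5·γ·B·N_γ·s_γ = 0.5 × 16.5 × 2.76 × 21.8 × 0.8 = 397.11 kPa
q_ult = 534.28 + 397.11 = 931.39 kPa.

q_ult ≈ 930 kPa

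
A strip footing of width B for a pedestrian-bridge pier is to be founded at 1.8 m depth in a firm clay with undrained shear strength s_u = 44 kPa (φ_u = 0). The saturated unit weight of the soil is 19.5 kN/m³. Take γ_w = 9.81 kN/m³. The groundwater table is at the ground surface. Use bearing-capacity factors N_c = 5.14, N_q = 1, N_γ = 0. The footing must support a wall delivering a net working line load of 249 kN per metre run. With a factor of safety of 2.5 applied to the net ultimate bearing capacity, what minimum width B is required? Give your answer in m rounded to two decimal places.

γ' = 19.5 − 9.81 = 9.69 kN/m³ (submerged throughout). q = 9.69 × 1.8 = 17.442 kPa.
c·N_c = 44 × 5.14 = 226.16 kPa
q·N_q = 17.442 × 1 = 17.442 kPa
q_ult = 226.16 + 17.442 = 243.6 kPa.
For φ = 0 the ½γBN_γ term vanishes, so q_ult is independent of B. q_net = 243.6 − 17.442 = 226.16 kPa; q_all(net) = 226.16/2.5 = 90.464 kPa.
Required width B = w / q_all(net) = 249 / 90.464 = 2.752 m.

B = 2.75 m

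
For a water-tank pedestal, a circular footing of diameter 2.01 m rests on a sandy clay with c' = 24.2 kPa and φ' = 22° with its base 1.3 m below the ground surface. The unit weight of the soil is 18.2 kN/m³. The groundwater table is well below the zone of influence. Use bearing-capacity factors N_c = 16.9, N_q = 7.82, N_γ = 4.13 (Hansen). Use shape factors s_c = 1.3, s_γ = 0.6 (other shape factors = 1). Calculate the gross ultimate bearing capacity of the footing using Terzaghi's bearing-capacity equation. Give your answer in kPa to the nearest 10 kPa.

Overburden at base level: q = 18.2 × 1.3 = 23.66 kPa.
Cohesion term c·N_c·s_c = 24.2 × 16.9 × 1.3 = 531.67 kPa; surcharge term q·N_q = 23.66 × 7.82 = 185.02 kPa; self-weight term 0.5·γ·B·N_γ·s_γ = 0.5 × 18.2 × 2.01 × 4.13 × 0.6 = 45.325 kPa.
q_ult = 531.67 + 185.02 + 45.325 = 762.02 kPa.

q_ult ≈ 760 kPa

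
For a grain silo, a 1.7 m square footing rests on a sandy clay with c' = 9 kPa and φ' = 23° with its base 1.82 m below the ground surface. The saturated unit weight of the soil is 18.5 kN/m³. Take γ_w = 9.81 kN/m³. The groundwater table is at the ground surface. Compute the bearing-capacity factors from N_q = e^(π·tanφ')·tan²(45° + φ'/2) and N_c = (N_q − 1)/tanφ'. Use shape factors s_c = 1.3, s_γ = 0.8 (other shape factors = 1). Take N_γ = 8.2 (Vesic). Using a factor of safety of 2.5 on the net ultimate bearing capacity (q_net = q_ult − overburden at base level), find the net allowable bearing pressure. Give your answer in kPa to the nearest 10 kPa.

N_q = e^(π·tan23°)·tan²(56.5°) = 8.66; N_c = (N_q − 1)/tanφ' = 18.05.
γ' = 18.5 − 9.81 = 8.69 kN/m³ (submerged throughout). q = 8.69 × 1.82 = 15.816 kPa; the same γ' applies in the ½γBN_γ term.
c·N_c·s_c = 9 × 18.049 × 1.3 = 211.17 kPa
q·N_q = 15.816 × 8.6612 = 136.98 kPa
0.5·γ·B·N_γ·s_γ = 0.5 × 8.69 × 1.7 × 8.2 × 0.8 = 48.455 kPa
q_ult = 211.17 + 136.98 + 48.455 = 396.61 kPa.
q_net = 396.61 − 15.816 = 380.79 kPa.
q_all(net) = 380.79 / 2.5 = 152.32 kPa.

q_all(net) ≈ 150 kPa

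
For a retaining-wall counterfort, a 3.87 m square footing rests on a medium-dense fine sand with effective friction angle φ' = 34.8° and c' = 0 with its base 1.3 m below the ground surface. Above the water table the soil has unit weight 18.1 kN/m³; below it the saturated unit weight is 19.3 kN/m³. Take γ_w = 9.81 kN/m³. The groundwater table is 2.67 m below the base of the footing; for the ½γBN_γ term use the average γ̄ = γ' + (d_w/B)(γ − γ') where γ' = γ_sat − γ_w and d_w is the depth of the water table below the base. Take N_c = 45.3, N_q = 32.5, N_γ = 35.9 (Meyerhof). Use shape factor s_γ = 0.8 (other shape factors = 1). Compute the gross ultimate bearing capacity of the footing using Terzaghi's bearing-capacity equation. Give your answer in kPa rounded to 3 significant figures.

q_ult ≈ 1620 kPa

Overburden at base level: q = 18.1 × 1.3 = 23.53 kPa.
The water table is 2.67 m below the base (< B = 3.87 m), so the ½γBN_γ term uses γ̄ = γ' + (d_w/B)(γ − γ') = 9.49 + (2.67/3.87)(18.1 − 9.49) = 15.43 kN/m³.
Surcharge term q·N_q = 23.53 × 32.5 = 764.73 kPa; self-weight term 0.5·γ·B·N_γ·s_γ = 0.5 × 15.43 × 3.87 × 35.9 × 0.8 = 857.51 kPa.
q_ult = 764.73 + 857.51 = 1622.2 kPa.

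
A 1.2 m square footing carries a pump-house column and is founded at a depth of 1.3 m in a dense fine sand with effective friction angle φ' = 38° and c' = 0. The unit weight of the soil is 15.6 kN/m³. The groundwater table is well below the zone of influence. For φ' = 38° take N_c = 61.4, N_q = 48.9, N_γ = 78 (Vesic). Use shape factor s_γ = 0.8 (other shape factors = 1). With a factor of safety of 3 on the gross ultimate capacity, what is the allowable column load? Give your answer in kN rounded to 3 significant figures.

Overburden at base level: q = 15.6 × 1.3 = 20.28 kPa.
Surcharge term q·N_q = 20.28 × 48.9 = 991.69 kPa; self-weight term 0.5·γ·B·N_γ·s_γ = 0.5 × 15.6 × 1.2 × 78 × 0.8 = 584.06 kPa.
q_ult = 991.69 + 584.06 = 1575.8 kPa.
Gross allowable pressure q_all = 1575.8 / 3 = 525.25 kPa.
Footing area = 1.44 m², so allowable column load = 525.25 × 1.44 = 756.36 kN.

P_all ≈ 756 kN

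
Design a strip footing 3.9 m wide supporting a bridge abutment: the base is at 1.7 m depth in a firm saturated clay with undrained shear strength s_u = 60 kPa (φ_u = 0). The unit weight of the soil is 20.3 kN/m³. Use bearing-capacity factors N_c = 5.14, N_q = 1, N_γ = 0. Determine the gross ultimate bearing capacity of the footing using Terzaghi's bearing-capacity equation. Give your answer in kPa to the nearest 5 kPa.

Overburden at base level: q = 20.3 × 1.7 = 34.51 kPa.
Cohesion term c·N_c = 60 × 5.14 = 308.4 kPa; surcharge term q·N_q = 34.51 × 1 = 34.51 kPa.
q_ult = 308.4 + 34.51 = 342.91 kPa.

q_ult ≈ 345 kPa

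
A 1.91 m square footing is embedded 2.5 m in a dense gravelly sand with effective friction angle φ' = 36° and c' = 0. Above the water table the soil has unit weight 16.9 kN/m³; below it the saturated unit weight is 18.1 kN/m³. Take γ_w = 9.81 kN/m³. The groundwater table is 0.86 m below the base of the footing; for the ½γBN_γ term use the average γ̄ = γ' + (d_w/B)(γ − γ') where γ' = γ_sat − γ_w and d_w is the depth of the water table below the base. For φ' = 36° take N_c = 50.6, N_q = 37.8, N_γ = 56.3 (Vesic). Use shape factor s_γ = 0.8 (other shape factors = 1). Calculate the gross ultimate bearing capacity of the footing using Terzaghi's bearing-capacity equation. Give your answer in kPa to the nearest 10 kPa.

q = γ·D_f = 16.9 × 2.5 = 42.25 kPa.
γ' = 8.29 kN/m³; averaging over the depth B below the base, γ̄ = γ' + (d_w/B)(γ − γ') = 12.167 kN/m³.
q·N_q = 42.25 × 37.8 = 1597 kPa
0.5·γ·B·N_γ·s_γ = 0.5 × 12.167 × 1.91 × 56.3 × 0.8 = 523.33 kPa
q_ult = 1597 + 523.33 = 2120.4 kPa.

q_ult ≈ 2120 kPa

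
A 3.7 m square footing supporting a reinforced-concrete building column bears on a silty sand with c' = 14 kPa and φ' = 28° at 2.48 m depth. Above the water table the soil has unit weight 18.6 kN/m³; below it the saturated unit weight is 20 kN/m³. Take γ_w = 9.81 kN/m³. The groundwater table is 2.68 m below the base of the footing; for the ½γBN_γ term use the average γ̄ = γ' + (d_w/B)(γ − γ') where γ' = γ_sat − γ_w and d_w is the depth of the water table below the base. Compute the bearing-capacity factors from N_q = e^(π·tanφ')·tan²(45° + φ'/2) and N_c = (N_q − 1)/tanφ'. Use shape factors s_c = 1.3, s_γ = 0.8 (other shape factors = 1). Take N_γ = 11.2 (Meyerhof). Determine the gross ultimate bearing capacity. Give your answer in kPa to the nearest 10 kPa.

tan28° = 0.5317, so N_q = e^(π×0.5317)·tan²(59°) = 5.314 × 2.77 = 14.72.
N_c = (14.72 − 1)/tan28° = 25.8.
q = γ·D_f = 18.6 × 2.48 = 46.128 kPa.
γ' = 10.19 kN/m³; averaging over the depth B below the base, γ̄ = γ' + (d_w/B)(γ − γ') = 16.282 kN/m³.
c·N_c·s_c = 14 × 25.803 × 1.3 = 469.62 kPa
q·N_q = 46.128 × 14.72 = 679 kPa
0.5·γ·B·N_γ·s_γ = 0.5 × 16.282 × 3.7 × 11.2 × 0.8 = 269.88 kPa
q_ult = 469.62 + 679 + 269.88 = 1418.5 kPa.

q_ult ≈ 1420 kPa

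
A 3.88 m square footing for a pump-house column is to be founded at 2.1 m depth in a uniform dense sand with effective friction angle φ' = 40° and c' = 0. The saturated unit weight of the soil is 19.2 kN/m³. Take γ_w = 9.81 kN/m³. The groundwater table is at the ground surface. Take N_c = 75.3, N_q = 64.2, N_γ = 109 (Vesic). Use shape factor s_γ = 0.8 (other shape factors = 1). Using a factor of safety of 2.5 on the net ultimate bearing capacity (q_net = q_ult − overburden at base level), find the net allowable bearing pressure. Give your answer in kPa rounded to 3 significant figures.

Water table at ground surface, so effective unit weight γ' = 19.2 − 9.81 = 9.39 kN/m³ is used throughout; overburden q = 9.39 × 2.1 = 19.719 kPa; the same γ' applies in the ½γBN_γ term.
Surcharge term q·N_q = 19.719 × 64.2 = 1266 kPa; self-weight term 0.5·γ·B·N_γ·s_γ = 0.5 × 9.39 × 3.88 × 109 × 0.8 = 1588.5 kPa.
q_ult = 1266 + 1588.5 = 2854.4 kPa.
q_net = 2854.4 − 19.719 = 2834.7 kPa.
q_all(net) = 2834.7 / 2.5 = 1133.9 kPa.

q_all(net) ≈ 1130 kPa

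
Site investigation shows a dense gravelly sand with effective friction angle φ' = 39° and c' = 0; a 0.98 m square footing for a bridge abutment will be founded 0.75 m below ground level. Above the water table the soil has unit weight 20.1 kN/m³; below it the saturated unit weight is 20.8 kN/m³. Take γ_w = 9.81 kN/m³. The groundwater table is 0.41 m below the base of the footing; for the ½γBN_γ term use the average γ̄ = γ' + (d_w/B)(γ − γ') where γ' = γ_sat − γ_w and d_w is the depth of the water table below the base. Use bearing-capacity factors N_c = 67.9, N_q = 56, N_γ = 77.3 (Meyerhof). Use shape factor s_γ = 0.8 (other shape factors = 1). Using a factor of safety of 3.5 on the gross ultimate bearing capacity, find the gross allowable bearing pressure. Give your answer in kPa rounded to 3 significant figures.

q_all ≈ 369 kPa

q = γ·D_f = 20.1 × 0.75 = 15.075 kPa.
γ' = 10.99 kN/m³; averaging over the depth B below the base, γ̄ = γ' + (d_w/B)(γ − γ') = 14.801 kN/m³.
q·N_q = 15.075 × 56 = 844.2 kPa
0.5·γ·B·N_γ·s_γ = 0.5 × 14.801 × 0.98 × 77.3 × 0.8 = 448.5 kPa
q_ult = 844.2 + 448.5 = 1292.7 kPa.
q_all = 1292.7 / 3.5 = 369.34 kPa.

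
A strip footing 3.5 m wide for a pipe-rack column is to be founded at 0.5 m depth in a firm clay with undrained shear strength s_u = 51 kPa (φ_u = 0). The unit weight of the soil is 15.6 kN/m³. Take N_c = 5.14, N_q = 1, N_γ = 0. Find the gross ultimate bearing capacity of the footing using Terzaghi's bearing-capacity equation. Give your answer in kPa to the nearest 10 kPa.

q_ult ≈ 270 kPa

q = γ·D_f = 15.6 × 0.5 = 7.8 kPa.
c·N_c = 51 × 5.14 = 262.14 kPa
q·N_q = 7.8 × 1 = 7.8 kPa
q_ult = 262.14 + 7.8 = 269.94 kPa.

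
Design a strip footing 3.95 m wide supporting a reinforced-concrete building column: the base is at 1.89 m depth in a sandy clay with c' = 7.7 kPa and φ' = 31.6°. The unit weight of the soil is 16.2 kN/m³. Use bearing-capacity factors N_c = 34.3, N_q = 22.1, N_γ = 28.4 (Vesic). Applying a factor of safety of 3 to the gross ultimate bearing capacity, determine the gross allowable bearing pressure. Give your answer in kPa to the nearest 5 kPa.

q = γ·D_f = 16.2 × 1.89 = 30.618 kPa.
c·N_c = 7.7 × 34.3 = 264.11 kPa
q·N_q = 30.618 × 22.1 = 676.66 kPa
0.5·γ·B·N_γ = 0.5 × 16.2 × 3.95 × 28.4 = 908.66 kPa
q_ult = 264.11 + 676.66 + 908.66 = 1849.4 kPa.
q_all = q_ult / FS = 1849.4 / 3 = 616.48 kPa.

q_all ≈ 615 kPa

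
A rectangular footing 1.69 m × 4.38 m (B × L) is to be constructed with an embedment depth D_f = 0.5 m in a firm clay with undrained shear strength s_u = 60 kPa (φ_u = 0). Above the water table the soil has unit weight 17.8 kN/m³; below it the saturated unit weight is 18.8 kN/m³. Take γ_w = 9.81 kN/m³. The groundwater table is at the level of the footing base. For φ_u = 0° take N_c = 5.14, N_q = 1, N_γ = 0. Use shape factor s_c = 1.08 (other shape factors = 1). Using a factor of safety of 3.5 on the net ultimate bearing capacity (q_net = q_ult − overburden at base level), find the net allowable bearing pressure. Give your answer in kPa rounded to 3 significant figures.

q = γ·D_f = 17.8 × 0.5 = 8.9 kPa.
c·N_c·s_c = 60 × 5.14 × 1.08 = 333.07 kPa
q·N_q = 8.9 × 1 = 8.9 kPa
q_ult = 333.07 + 8.9 = 341.97 kPa.
q_net = 341.97 − 8.9 = 333.07 kPa.
q_all(net) = 333.07 / 3.5 = 95.163 kPa.

q_all(net) ≈ 95.2 kPa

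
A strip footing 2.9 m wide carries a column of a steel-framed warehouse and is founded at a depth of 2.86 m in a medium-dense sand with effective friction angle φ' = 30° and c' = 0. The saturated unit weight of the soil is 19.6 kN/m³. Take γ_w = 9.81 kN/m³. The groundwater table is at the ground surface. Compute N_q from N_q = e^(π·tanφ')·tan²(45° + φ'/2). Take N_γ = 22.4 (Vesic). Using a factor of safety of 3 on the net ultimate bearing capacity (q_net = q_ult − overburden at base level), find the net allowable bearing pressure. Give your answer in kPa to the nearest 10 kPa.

q_all(net) ≈ 270 kPa

N_q = e^(π·tan30°)·tan²(60°) = 18.4.
Water table at ground surface, so effective unit weight γ' = 19.6 − 9.81 = 9.79 kN/m³ is used throughout; overburden q = 9.79 × 2.86 = 27.999 kPa; the same γ' applies in the ½γBN_γ term.
Surcharge term q·N_q = 27.999 × 18.401 = 515.22 kPa; self-weight term 0.5·γ·B·N_γ = 0.5 × 9.79 × 2.9 × 22.4 = 317.98 kPa.
q_ult = 515.22 + 317.98 = 833.2 kPa.
q_net = 833.2 − 27.999 = 805.2 kPa.
q_all(net) = 805.2 / 3 = 268.4 kPa.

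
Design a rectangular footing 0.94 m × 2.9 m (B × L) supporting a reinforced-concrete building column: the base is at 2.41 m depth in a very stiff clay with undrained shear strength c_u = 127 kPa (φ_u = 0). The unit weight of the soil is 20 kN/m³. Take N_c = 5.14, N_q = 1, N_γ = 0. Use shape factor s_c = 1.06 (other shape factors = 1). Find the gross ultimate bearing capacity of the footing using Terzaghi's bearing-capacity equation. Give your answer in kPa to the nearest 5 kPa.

Effective surcharge at the founding depth q = γ·D_f = 20 × 2.41 = 48.2 kPa.
q_ult = c·N_c·s_c + q·N_q
     = 127 × 5.14 × 1.06 + 48.2 × 1
     = 691.95 + 48.2 = 740.15 kPa.

q_ult ≈ 740 kPa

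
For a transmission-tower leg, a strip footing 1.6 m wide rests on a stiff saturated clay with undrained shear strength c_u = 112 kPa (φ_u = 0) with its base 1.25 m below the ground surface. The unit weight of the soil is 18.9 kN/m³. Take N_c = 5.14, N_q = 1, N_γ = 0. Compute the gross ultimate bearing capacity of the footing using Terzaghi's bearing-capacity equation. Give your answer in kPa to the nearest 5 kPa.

q_ult ≈ 600 kPa

q = γ·D_f = 18.9 × 1.25 = 23.625 kPa.
c·N_c = 112 × 5.14 = 575.68 kPa
q·N_q = 23.625 × 1 = 23.625 kPa
q_ult = 575.68 + 23.625 = 599.3 kPa.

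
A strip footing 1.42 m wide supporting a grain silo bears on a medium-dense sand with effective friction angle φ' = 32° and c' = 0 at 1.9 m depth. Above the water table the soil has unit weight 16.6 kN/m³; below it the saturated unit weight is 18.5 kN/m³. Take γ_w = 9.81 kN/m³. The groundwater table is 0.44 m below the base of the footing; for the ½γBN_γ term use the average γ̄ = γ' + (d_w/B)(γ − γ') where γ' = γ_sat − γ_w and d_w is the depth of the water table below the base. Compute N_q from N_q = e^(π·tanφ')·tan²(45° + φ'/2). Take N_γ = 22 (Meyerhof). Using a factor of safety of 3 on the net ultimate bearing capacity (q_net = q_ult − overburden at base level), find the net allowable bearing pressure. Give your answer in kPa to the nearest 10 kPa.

N_q = e^(π·tan32°)·tan²(61°) = 23.18.
q = γ·D_f = 16.6 × 1.9 = 31.54 kPa.
γ' = 8.69 kN/m³; averaging over the depth B below the base, γ̄ = γ' + (d_w/B)(γ − γ') = 11.141 kN/m³.
q·N_q = 31.54 × 23.177 = 731 kPa
0.5·γ·B·N_γ = 0.5 × 11.141 × 1.42 × 22 = 174.02 kPa
q_ult = 731 + 174.02 = 905.02 kPa.
q_net = 905.02 − 31.54 = 873.48 kPa.
q_all(net) = 873.48 / 3 = 291.16 kPa.

q_all(net) ≈ 290 kPa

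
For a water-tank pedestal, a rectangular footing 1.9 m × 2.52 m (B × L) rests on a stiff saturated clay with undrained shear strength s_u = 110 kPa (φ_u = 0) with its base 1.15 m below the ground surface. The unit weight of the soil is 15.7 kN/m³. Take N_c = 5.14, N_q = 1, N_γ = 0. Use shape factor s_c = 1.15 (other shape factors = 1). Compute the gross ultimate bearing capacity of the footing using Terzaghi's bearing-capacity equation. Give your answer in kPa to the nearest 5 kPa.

q_ult ≈ 670 kPa

Overburden at base level: q = 15.7 × 1.15 = 18.055 kPa.
Cohesion term c·N_c·s_c = 110 × 5.14 × 1.15 = 650.21 kPa; surcharge term q·N_q = 18.055 × 1 = 18.055 kPa.
q_ult = 650.21 + 18.055 = 668.26 kPa.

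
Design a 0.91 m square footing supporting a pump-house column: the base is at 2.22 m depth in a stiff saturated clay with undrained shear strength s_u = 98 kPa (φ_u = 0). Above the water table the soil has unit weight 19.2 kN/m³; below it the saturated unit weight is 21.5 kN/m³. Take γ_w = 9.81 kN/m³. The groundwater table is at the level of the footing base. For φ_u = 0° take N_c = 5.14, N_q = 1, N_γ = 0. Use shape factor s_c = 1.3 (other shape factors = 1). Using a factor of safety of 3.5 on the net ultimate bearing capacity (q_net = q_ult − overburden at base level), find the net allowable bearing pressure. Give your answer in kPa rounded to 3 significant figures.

q = γ·D_f = 19.2 × 2.22 = 42.624 kPa.
c·N_c·s_c = 98 × 5.14 × 1.3 = 654.84 kPa
q·N_q = 42.624 × 1 = 42.624 kPa
q_ult = 654.84 + 42.624 = 697.46 kPa.
q_net = 697.46 − 42.624 = 654.84 kPa.
q_all(net) = 654.84 / 3.5 = 187.1 kPa.

q_all(net) ≈ 187 kPa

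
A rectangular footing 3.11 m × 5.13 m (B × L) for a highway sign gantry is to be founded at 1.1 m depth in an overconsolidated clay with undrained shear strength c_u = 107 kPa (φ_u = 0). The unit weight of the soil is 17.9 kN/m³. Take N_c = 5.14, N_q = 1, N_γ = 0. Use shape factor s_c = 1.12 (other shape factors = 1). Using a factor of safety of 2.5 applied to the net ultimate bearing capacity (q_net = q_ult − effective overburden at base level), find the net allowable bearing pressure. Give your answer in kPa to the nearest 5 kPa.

Overburden at base level: q = 17.9 × 1.1 = 19.69 kPa.
Cohesion term c·N_c·s_c = 107 × 5.14 × 1.12 = 615.98 kPa; surcharge term q·N_q = 19.69 × 1 = 19.69 kPa.
q_ult = 615.98 + 19.69 = 635.67 kPa.
Net ultimate: q_net = 635.67 − 19.69 = 615.98 kPa.
q_all(net) = 615.98 / 2.5 = 246.39 kPa.

q_all(net) ≈ 245 kPa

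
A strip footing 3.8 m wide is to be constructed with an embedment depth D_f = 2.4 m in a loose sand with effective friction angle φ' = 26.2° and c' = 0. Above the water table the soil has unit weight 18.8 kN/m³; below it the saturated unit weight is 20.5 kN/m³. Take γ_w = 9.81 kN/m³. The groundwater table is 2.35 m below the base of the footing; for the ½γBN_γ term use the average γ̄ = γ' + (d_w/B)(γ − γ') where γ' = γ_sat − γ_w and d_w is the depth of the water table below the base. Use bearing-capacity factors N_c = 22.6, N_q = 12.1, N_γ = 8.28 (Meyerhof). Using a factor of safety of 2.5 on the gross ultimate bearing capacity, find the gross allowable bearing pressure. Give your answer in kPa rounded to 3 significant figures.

q = γ·D_f = 18.8 × 2.4 = 45.12 kPa.
γ' = 10.69 kN/m³; averaging over the depth B below the base, γ̄ = γ' + (d_w/B)(γ − γ') = 15.705 kN/m³.
q·N_q = 45.12 × 12.1 = 545.95 kPa
0.5·γ·B·N_γ = 0.5 × 15.705 × 3.8 × 8.28 = 247.08 kPa
q_ult = 545.95 + 247.08 = 793.03 kPa.
q_all = 793.03 / 2.5 = 317.21 kPa.

q_all ≈ 317 kPa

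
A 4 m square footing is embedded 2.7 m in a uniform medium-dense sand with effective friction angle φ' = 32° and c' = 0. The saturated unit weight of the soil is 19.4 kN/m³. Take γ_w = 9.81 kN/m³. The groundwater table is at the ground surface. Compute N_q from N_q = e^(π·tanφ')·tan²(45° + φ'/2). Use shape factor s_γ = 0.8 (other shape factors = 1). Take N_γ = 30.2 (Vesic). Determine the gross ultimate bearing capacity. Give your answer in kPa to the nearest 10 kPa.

tan32° = 0.6249, so N_q = e^(π×0.6249)·tan²(61°) = 7.121 × 3.255 = 23.18.
γ' = 19.4 − 9.81 = 9.59 kN/m³ (submerged throughout). q = 9.59 × 2.7 = 25.893 kPa; the same γ' applies in the ½γBN_γ term.
q·N_q = 25.893 × 23.177 = 600.12 kPa
0.5·γ·B·N_γ·s_γ = 0.5 × 9.59 × 4 × 30.2 × 0.8 = 463.39 kPa
q_ult = 600.12 + 463.39 = 1063.5 kPa.

q_ult ≈ 1060 kPa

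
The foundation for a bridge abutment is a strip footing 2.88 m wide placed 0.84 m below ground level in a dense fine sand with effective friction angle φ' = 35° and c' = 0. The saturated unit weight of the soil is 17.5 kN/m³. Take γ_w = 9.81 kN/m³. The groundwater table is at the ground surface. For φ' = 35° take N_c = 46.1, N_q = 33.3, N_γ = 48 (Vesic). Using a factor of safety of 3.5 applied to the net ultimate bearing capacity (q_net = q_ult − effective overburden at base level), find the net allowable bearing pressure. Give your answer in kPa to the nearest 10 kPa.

γ' = 17.5 − 9.81 = 7.69 kN/m³ (submerged throughout). q = 7.69 × 0.84 = 6.4596 kPa; the same γ' applies in the ½γBN_γ term.
q·N_q = 6.4596 × 33.3 = 215.1 kPa
0.5·γ·B·N_γ = 0.5 × 7.69 × 2.88 × 48 = 531.53 kPa
q_ult = 215.1 + 531.53 = 746.64 kPa.
Net ultimate: q_net = 746.64 − 6.4596 = 740.18 kPa.
q_all(net) = 740.18 / 3.5 = 211.48 kPa.

q_all(net) ≈ 210 kPa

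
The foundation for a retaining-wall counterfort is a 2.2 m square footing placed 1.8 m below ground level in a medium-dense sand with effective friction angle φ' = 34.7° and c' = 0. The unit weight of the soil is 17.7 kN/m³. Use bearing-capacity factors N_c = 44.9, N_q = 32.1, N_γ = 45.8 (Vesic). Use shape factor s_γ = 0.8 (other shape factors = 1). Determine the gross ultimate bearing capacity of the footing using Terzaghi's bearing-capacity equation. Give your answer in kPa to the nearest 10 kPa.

q = γ·D_f = 17.7 × 1.8 = 31.86 kPa.
q·N_q = 31.86 × 32.1 = 1022.7 kPa
0.5·γ·B·N_γ·s_γ = 0.5 × 17.7 × 2.2 × 45.8 × 0.8 = 713.38 kPa
q_ult = 1022.7 + 713.38 = 1736.1 kPa.

q_ult ≈ 1740 kPa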